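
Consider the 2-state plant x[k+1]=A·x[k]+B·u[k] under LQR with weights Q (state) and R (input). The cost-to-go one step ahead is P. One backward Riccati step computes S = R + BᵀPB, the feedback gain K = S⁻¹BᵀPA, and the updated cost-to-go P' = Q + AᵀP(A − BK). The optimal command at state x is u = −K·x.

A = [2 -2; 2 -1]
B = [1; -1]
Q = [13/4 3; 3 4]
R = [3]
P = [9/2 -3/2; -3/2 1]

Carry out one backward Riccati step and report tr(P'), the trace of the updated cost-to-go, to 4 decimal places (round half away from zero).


BᵀP = [6.0000 -2.5000]
S = R + BᵀPB = [3] + [8.5000] = [11.5000]
BᵀPA = [7.0000 -9.5000]
K = S⁻¹·BᵀPA = [0.6087 -0.8261]
A−BK = [1.3913 -1.1739; 2.6087 -1.8261]
AᵀP(A−BK) = [5.7391 -5.2174; -5.2174 5.1522]
P' = Q + AᵀP(A−BK) = [8.9891 -2.2174; -2.2174 9.1522]
tr(P') = 18.1413

18.1413


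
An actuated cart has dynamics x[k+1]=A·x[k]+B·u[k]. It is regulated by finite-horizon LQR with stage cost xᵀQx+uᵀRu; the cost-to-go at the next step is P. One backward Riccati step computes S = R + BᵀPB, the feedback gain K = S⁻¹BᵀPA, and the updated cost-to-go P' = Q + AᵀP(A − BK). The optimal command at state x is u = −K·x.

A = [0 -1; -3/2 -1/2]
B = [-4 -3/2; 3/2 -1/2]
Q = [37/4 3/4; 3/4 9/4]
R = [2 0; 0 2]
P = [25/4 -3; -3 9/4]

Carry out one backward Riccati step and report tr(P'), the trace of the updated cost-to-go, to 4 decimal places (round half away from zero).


12.9477

BᵀP = [-29.5000 15.3750; -7.8750 3.3750]
S = R + BᵀPB = [2 0; 0 2] + [141.0625 36.5625; 36.5625 10.1250] = [143.0625 36.5625; 36.5625 12.1250]
BᵀPA = [-23.0625 21.8125; -5.0625 6.1875]
K = S⁻¹·BᵀPA = [-0.2376 0.0961; 0.2991 0.2204]
A−BK = [-0.5020 -0.2848; -0.9940 -0.5340]
AᵀP(A−BK) = [1.0960 0.5205; 0.5205 0.3517]
P' = Q + AᵀP(A−BK) = [10.3460 1.2705; 1.2705 2.6017]
tr(P') = 12.9477


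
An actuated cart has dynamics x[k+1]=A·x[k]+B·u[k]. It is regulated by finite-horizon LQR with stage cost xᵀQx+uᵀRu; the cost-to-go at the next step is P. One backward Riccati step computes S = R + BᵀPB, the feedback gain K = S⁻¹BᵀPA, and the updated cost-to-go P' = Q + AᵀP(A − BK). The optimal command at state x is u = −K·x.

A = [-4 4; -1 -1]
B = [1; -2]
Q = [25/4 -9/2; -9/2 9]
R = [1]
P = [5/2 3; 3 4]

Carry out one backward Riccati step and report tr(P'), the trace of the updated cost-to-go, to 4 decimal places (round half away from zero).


BᵀP = [-3.5000 -5.0000]
S = R + BᵀPB = [1] + [6.5000] = [7.5000]
BᵀPA = [19.0000 -9.0000]
K = S⁻¹·BᵀPA = [2.5333 -1.2000]
A−BK = [-6.5333 5.2000; 4.0667 -3.4000]
AᵀP(A−BK) = [19.8667 -13.2000; -13.2000 9.2000]
P' = Q + AᵀP(A−BK) = [26.1167 -17.7000; -17.7000 18.2000]
tr(P') = 44.3167

44.3167


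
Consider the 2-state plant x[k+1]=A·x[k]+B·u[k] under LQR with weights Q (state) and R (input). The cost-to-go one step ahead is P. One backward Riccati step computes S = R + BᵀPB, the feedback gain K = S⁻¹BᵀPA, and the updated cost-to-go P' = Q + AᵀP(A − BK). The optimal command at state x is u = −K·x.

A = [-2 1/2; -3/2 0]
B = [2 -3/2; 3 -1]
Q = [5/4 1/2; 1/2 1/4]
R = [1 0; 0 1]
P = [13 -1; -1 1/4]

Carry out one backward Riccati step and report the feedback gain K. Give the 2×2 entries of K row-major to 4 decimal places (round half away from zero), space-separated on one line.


BᵀP = [23.0000 -1.2500; -18.5000 1.2500]
S = R + BᵀPB = [1 0; 0 1] + [42.2500 -33.2500; -33.2500 26.5000] = [43.2500 -33.2500; -33.2500 27.5000]
BᵀPA = [-44.1250 11.5000; 35.1250 -9.2500]
K = S⁻¹·BᵀPA = [-0.5433 0.1037; 0.6204 -0.2110]
A−BK = [0.0172 -0.0239; 0.7502 -0.5220]
AᵀP(A−BK) = [0.7988 -0.2636; -0.2636 0.1059]
P' = Q + AᵀP(A−BK) = [2.0488 0.2364; 0.2364 0.3559]
tr(P') = 2.4047

-0.5433 0.1037 0.6204 -0.2110


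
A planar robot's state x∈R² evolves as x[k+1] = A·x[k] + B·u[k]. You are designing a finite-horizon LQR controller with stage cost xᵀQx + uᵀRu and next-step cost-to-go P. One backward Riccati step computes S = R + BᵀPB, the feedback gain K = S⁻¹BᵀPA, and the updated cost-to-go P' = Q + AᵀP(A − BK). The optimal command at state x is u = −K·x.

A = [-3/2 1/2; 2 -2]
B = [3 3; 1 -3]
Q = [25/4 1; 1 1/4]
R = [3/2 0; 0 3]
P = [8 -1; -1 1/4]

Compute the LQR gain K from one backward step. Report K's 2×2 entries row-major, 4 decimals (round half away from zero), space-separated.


-0.2100 -0.0062 -0.3336 0.2255

BᵀP = [23.0000 -2.7500; 27.0000 -3.7500]
S = R + BᵀPB = [3/2 0; 0 3] + [66.2500 77.2500; 77.2500 92.2500] = [67.7500 77.2500; 77.2500 95.2500]
BᵀPA = [-40.0000 17.0000; -48.0000 21.0000]
K = S⁻¹·BᵀPA = [-0.2100 -0.0062; -0.3336 0.2255]
A−BK = [0.1309 -0.1579; 1.2093 -1.3174]
AᵀP(A−BK) = [0.5861 -0.4239; -0.4239 0.3699]
P' = Q + AᵀP(A−BK) = [6.8361 0.5761; 0.5761 0.6199]
tr(P') = 7.4560


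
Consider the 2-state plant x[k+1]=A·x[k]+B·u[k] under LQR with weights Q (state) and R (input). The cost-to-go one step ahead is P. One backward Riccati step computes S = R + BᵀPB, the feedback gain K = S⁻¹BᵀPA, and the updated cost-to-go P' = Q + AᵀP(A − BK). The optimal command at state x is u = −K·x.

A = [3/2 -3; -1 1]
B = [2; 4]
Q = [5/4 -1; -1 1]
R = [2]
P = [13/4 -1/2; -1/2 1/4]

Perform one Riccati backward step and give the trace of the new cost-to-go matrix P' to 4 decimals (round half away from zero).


23.1023

BᵀP = [4.5000 0.0000]
S = R + BᵀPB = [2] + [9.0000] = [11.0000]
BᵀPA = [6.7500 -13.5000]
K = S⁻¹·BᵀPA = [0.6136 -1.2273]
A−BK = [0.2727 -0.5455; -3.4545 5.9091]
AᵀP(A−BK) = [4.9205 -8.8409; -8.8409 15.9318]
P' = Q + AᵀP(A−BK) = [6.1705 -9.8409; -9.8409 16.9318]
tr(P') = 23.1023


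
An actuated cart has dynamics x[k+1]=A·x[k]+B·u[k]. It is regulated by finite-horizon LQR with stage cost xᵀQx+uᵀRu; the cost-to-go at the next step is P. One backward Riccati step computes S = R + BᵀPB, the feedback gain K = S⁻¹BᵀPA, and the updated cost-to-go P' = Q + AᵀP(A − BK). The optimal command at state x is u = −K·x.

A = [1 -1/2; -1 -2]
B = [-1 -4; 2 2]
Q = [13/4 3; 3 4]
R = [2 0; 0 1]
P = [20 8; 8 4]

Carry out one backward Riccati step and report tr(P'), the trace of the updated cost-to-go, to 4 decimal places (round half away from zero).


10.2260

BᵀP = [-4.0000 0.0000; -64.0000 -24.0000]
S = R + BᵀPB = [2 0; 0 1] + [4.0000 16.0000; 16.0000 208.0000] = [6.0000 16.0000; 16.0000 209.0000]
BᵀPA = [-4.0000 2.0000; -40.0000 80.0000]
K = S⁻¹·BᵀPA = [-0.1964 -0.8637; -0.1764 0.4489]
A−BK = [0.0982 0.4319; -0.2545 -1.1703]
AᵀP(A−BK) = [0.1603 0.5010; 0.5010 2.8156]
P' = Q + AᵀP(A−BK) = [3.4103 3.5010; 3.5010 6.8156]
tr(P') = 10.2260


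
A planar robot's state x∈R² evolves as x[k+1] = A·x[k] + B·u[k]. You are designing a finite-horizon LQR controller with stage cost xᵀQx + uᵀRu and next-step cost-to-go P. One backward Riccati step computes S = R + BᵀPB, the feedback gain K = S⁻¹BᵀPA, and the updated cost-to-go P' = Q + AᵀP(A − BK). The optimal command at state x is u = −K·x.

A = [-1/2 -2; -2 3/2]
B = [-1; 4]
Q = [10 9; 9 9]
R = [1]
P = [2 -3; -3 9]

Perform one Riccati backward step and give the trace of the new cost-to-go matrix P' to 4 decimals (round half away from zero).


22.5146

BᵀP = [-14.0000 39.0000]
S = R + BᵀPB = [1] + [170.0000] = [171.0000]
BᵀPA = [-71.0000 86.5000]
K = S⁻¹·BᵀPA = [-0.4152 0.5058]
A−BK = [-0.9152 -1.4942; -0.3392 -0.5234]
AᵀP(A−BK) = [1.0205 1.1652; 1.1652 2.4942]
P' = Q + AᵀP(A−BK) = [11.0205 10.1652; 10.1652 11.4942]
tr(P') = 22.5146


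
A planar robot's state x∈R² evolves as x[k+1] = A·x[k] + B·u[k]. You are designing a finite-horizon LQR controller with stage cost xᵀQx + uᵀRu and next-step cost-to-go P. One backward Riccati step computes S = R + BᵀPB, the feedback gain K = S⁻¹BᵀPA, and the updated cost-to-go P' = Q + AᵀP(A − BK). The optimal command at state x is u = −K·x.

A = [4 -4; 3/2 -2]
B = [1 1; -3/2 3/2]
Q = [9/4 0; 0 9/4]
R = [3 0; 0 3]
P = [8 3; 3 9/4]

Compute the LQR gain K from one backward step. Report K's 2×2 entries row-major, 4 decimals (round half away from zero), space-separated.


0.9610 -0.8775 2.2639 -2.4009

BᵀP = [3.5000 -0.3750; 12.5000 6.3750]
S = R + BᵀPB = [3 0; 0 3] + [4.0625 2.9375; 2.9375 22.0625] = [7.0625 2.9375; 2.9375 25.0625]
BᵀPA = [13.4375 -13.2500; 59.5625 -62.7500]
K = S⁻¹·BᵀPA = [0.9610 -0.8775; 2.2639 -2.4009]
A−BK = [0.7751 -0.7216; -0.4543 0.2851]
AᵀP(A−BK) = [21.3040 -21.9555; -21.9555 22.7171]
P' = Q + AᵀP(A−BK) = [23.5540 -21.9555; -21.9555 24.9671]
tr(P') = 48.5212


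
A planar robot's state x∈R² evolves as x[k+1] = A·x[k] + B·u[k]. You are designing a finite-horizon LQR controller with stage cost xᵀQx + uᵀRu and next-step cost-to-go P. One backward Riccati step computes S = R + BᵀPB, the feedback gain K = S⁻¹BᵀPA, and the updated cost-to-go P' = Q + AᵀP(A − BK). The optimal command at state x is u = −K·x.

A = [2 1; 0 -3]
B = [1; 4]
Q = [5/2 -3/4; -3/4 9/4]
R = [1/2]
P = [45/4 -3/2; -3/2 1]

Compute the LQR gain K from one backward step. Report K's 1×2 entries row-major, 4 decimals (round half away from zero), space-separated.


BᵀP = [5.2500 2.5000]
S = R + BᵀPB = [1/2] + [15.2500] = [15.7500]
BᵀPA = [10.5000 -2.2500]
K = S⁻¹·BᵀPA = [0.6667 -0.1429]
A−BK = [1.3333 1.1429; -2.6667 -2.4286]
AᵀP(A−BK) = [38.0000 33.0000; 33.0000 28.9286]
P' = Q + AᵀP(A−BK) = [40.5000 32.2500; 32.2500 31.1786]
tr(P') = 71.6786

0.6667 -0.1429


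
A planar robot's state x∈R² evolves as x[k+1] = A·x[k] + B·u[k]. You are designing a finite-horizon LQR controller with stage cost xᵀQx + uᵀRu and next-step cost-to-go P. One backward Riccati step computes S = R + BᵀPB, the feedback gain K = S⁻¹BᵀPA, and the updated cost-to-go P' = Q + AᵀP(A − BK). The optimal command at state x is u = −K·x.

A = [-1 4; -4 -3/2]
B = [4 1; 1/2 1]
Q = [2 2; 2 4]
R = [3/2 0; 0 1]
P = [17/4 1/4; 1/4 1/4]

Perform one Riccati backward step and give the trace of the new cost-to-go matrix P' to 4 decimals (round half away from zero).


11.2799

BᵀP = [17.1250 1.1250; 4.5000 0.5000]
S = R + BᵀPB = [3/2 0; 0 1] + [69.0625 18.2500; 18.2500 5.0000] = [70.5625 18.2500; 18.2500 6.0000]
BᵀPA = [-21.6250 66.8125; -6.5000 17.2500]
K = S⁻¹·BᵀPA = [-0.1232 0.9529; -0.7087 -0.0235]
A−BK = [0.2014 0.2118; -3.2298 -1.9529]
AᵀP(A−BK) = [2.9799 1.3294; 1.3294 2.3000]
P' = Q + AᵀP(A−BK) = [4.9799 3.3294; 3.3294 6.3000]
tr(P') = 11.2799


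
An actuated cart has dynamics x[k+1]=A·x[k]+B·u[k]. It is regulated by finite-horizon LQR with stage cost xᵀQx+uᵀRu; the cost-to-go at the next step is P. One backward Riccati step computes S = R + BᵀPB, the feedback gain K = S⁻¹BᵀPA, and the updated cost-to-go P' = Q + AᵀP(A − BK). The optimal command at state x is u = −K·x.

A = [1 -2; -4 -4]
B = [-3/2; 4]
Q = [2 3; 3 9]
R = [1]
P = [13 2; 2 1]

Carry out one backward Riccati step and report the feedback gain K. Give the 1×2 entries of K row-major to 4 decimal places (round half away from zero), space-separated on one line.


BᵀP = [-11.5000 1.0000]
S = R + BᵀPB = [1] + [21.2500] = [22.2500]
BᵀPA = [-15.5000 19.0000]
K = S⁻¹·BᵀPA = [-0.6966 0.8539]
A−BK = [-0.0449 -0.7191; -1.2135 -7.4157]
AᵀP(A−BK) = [2.2022 11.2360; 11.2360 83.7753]
P' = Q + AᵀP(A−BK) = [4.2022 14.2360; 14.2360 92.7753]
tr(P') = 96.9775

-0.6966 0.8539


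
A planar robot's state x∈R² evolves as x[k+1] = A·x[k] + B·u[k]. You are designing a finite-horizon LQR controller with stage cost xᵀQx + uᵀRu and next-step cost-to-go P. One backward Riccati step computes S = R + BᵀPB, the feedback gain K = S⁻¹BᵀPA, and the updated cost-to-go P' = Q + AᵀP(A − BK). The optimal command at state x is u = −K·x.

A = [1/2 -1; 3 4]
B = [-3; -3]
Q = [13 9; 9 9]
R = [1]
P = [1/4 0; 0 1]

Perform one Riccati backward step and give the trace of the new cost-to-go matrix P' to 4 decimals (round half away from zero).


BᵀP = [-0.7500 -3.0000]
S = R + BᵀPB = [1] + [11.2500] = [12.2500]
BᵀPA = [-9.3750 -11.2500]
K = S⁻¹·BᵀPA = [-0.7653 -0.9184]
A−BK = [-1.7959 -3.7551; 0.7041 1.2449]
AᵀP(A−BK) = [1.8878 3.2653; 3.2653 5.9184]
P' = Q + AᵀP(A−BK) = [14.8878 12.2653; 12.2653 14.9184]
tr(P') = 29.8061

29.8061


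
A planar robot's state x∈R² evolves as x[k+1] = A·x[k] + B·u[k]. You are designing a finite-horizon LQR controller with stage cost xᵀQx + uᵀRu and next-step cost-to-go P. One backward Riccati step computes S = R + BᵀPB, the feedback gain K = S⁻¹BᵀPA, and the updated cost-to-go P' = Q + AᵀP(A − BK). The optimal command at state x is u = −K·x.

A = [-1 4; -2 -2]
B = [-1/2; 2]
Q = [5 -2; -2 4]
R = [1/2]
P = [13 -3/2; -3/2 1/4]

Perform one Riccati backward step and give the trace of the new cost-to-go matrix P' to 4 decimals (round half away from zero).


32.0323

BᵀP = [-9.5000 1.2500]
S = R + BᵀPB = [1/2] + [7.2500] = [7.7500]
BᵀPA = [7.0000 -40.5000]
K = S⁻¹·BᵀPA = [0.9032 -5.2258]
A−BK = [-0.5484 1.3871; -3.8065 8.4516]
AᵀP(A−BK) = [1.6774 -5.4194; -5.4194 21.3548]
P' = Q + AᵀP(A−BK) = [6.6774 -7.4194; -7.4194 25.3548]
tr(P') = 32.0323


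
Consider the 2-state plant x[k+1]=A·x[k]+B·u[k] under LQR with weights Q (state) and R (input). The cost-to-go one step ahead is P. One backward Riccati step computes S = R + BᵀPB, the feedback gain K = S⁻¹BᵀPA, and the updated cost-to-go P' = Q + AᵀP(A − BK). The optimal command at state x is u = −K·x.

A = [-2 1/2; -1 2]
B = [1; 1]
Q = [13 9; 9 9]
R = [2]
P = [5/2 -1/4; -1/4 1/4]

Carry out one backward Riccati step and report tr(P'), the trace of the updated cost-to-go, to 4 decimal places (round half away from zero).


27.3125

BᵀP = [2.2500 0.0000]
S = R + BᵀPB = [2] + [2.2500] = [4.2500]
BᵀPA = [-4.5000 1.1250]
K = S⁻¹·BᵀPA = [-1.0588 0.2647]
A−BK = [-0.9412 0.2353; 0.0588 1.7353]
AᵀP(A−BK) = [4.4853 -0.6838; -0.6838 0.8272]
P' = Q + AᵀP(A−BK) = [17.4853 8.3162; 8.3162 9.8272]
tr(P') = 27.3125


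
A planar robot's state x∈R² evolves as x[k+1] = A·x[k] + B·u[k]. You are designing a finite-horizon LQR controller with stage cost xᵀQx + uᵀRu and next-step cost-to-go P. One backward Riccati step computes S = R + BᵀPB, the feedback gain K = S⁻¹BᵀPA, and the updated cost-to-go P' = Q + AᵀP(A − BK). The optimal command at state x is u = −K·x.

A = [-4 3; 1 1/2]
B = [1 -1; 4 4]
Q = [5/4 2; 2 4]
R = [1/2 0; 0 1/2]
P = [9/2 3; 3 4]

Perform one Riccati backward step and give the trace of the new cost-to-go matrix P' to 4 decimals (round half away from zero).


BᵀP = [16.5000 19.0000; 7.5000 13.0000]
S = R + BᵀPB = [1/2 0; 0 1/2] + [92.5000 59.5000; 59.5000 44.5000] = [93.0000 59.5000; 59.5000 45.0000]
BᵀPA = [-47.0000 59.0000; -17.0000 29.0000]
K = S⁻¹·BᵀPA = [-1.7115 1.4416; 1.8852 -1.2617]
A−BK = [-0.4033 0.2966; 0.3052 -0.2197]
AᵀP(A−BK) = [3.6076 -2.6921; -2.6921 2.0332]
P' = Q + AᵀP(A−BK) = [4.8576 -0.6921; -0.6921 6.0332]
tr(P') = 10.8908

10.8908


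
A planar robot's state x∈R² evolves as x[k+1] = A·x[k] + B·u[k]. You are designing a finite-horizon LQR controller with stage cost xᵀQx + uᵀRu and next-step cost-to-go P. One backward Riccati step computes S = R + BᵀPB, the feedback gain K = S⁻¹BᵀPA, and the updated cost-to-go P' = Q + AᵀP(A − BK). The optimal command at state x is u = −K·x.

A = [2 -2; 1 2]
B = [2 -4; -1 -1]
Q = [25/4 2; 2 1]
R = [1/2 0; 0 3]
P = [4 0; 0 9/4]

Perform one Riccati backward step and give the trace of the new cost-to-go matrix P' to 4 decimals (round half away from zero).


9.8454

BᵀP = [8.0000 -2.2500; -16.0000 -2.2500]
S = R + BᵀPB = [1/2 0; 0 3] + [18.2500 -29.7500; -29.7500 66.2500] = [18.7500 -29.7500; -29.7500 69.2500]
BᵀPA = [13.7500 -20.5000; -34.2500 27.5000]
K = S⁻¹·BᵀPA = [-0.1615 -1.4551; -0.5640 -0.2280]
A−BK = [0.0671 -0.0018; 0.2746 0.3169]
AᵀP(A−BK) = [1.1548 0.6985; 0.6985 1.4406]
P' = Q + AᵀP(A−BK) = [7.4048 2.6985; 2.6985 2.4406]
tr(P') = 9.8454


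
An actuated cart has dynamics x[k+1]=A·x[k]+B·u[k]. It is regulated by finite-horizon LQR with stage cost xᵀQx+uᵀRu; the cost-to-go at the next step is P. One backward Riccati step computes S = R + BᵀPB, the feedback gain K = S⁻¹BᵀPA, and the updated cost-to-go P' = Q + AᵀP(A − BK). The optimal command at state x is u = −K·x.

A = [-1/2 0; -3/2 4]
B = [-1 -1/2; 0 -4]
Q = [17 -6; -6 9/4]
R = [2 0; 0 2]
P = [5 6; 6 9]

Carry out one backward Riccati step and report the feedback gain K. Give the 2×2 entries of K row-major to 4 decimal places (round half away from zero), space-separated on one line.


0.1370 0.0483 0.3978 -0.9184

BᵀP = [-5.0000 -6.0000; -26.5000 -39.0000]
S = R + BᵀPB = [2 0; 0 2] + [5.0000 26.5000; 26.5000 169.2500] = [7.0000 26.5000; 26.5000 171.2500]
BᵀPA = [11.5000 -24.0000; 71.7500 -156.0000]
K = S⁻¹·BᵀPA = [0.1370 0.0483; 0.3978 -0.9184]
A−BK = [-0.1641 -0.4109; 0.0911 0.3263]
AᵀP(A−BK) = [0.3839 -0.6586; -0.6586 1.8852]
P' = Q + AᵀP(A−BK) = [17.3839 -6.6586; -6.6586 4.1352]
tr(P') = 21.5191


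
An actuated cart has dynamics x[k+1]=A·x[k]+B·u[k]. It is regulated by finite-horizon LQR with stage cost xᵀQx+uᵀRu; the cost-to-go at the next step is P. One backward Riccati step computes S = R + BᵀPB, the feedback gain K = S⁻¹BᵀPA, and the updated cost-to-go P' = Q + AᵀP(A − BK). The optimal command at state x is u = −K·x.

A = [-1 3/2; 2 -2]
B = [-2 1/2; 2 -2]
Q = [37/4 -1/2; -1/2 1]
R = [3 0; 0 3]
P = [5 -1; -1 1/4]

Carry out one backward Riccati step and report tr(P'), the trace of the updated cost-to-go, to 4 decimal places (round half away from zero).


BᵀP = [-12.0000 2.5000; 4.5000 -1.0000]
S = R + BᵀPB = [3 0; 0 3] + [29.0000 -11.0000; -11.0000 4.2500] = [32.0000 -11.0000; -11.0000 7.2500]
BᵀPA = [17.0000 -23.0000; -6.5000 8.7500]
K = S⁻¹·BᵀPA = [0.4662 -0.6351; -0.1892 0.2432]
A−BK = [0.0270 0.1081; 0.6892 -0.2432]
AᵀP(A−BK) = [0.8446 -1.1216; -1.1216 1.5135]
P' = Q + AᵀP(A−BK) = [10.0946 -1.6216; -1.6216 2.5135]
tr(P') = 12.6081

12.6081


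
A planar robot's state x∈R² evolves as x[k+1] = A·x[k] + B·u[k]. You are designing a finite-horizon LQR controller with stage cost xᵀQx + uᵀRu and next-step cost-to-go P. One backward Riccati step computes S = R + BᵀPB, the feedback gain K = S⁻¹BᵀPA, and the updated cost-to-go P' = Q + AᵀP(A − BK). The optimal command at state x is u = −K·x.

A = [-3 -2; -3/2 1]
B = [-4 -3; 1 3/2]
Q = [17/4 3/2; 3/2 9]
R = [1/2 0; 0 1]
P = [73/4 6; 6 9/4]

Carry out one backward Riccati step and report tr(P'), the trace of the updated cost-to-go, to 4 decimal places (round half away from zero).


15.4577

BᵀP = [-67.0000 -21.7500; -45.7500 -14.6250]
S = R + BᵀPB = [1/2 0; 0 1] + [246.2500 168.3750; 168.3750 115.3125] = [246.7500 168.3750; 168.3750 116.3125]
BᵀPA = [233.6250 112.2500; 159.1875 76.8750]
K = S⁻¹·BᵀPA = [1.0581 0.3207; -0.1631 0.1966]
A−BK = [0.7431 -0.1272; -2.3134 0.3843]
AᵀP(A−BK) = [2.0766 -0.1088; -0.1088 0.1311]
P' = Q + AᵀP(A−BK) = [6.3266 1.3912; 1.3912 9.1311]
tr(P') = 15.4577


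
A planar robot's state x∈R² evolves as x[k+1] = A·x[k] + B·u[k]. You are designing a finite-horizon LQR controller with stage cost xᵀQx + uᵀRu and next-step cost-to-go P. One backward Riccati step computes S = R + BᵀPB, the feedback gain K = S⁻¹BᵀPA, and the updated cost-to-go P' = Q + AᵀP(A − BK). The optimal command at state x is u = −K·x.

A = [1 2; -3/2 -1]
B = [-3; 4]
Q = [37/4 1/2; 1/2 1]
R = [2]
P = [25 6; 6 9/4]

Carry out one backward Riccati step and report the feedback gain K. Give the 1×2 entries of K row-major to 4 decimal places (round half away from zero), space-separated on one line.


-0.3151 -0.7815

BᵀP = [-51.0000 -9.0000]
S = R + BᵀPB = [2] + [117.0000] = [119.0000]
BᵀPA = [-37.5000 -93.0000]
K = S⁻¹·BᵀPA = [-0.3151 -0.7815]
A−BK = [0.0546 -0.3445; -0.2395 2.1261]
AᵀP(A−BK) = [0.2453 0.0683; 0.0683 5.5693]
P' = Q + AᵀP(A−BK) = [9.4953 0.5683; 0.5683 6.5693]
tr(P') = 16.0646


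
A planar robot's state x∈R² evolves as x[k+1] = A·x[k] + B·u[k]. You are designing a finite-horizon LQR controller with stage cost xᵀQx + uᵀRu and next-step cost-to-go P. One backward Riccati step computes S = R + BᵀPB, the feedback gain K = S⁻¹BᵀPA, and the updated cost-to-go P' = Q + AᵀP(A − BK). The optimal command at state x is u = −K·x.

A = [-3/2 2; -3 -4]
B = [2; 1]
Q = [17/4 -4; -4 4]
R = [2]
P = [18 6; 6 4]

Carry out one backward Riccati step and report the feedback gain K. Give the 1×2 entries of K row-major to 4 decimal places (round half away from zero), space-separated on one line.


-1.0882 0.1961

BᵀP = [42.0000 16.0000]
S = R + BᵀPB = [2] + [100.0000] = [102.0000]
BᵀPA = [-111.0000 20.0000]
K = S⁻¹·BᵀPA = [-1.0882 0.1961]
A−BK = [0.6765 1.6078; -1.9118 -4.1961]
AᵀP(A−BK) = [9.7059 15.7647; 15.7647 36.0784]
P' = Q + AᵀP(A−BK) = [13.9559 11.7647; 11.7647 40.0784]
tr(P') = 54.0343


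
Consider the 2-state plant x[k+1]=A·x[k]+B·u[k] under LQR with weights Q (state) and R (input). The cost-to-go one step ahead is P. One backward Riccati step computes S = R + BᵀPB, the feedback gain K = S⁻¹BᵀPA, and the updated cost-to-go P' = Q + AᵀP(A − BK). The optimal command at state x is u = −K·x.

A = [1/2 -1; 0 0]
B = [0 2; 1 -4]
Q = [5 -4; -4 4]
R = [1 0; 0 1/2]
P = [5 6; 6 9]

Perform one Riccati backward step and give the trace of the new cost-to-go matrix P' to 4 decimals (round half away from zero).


BᵀP = [6.0000 9.0000; -14.0000 -24.0000]
S = R + BᵀPB = [1 0; 0 1/2] + [9.0000 -24.0000; -24.0000 68.0000] = [10.0000 -24.0000; -24.0000 68.5000]
BᵀPA = [3.0000 -6.0000; -7.0000 14.0000]
K = S⁻¹·BᵀPA = [0.3440 -0.6881; 0.0183 -0.0367]
A−BK = [0.4633 -0.9266; -0.2706 0.5413]
AᵀP(A−BK) = [0.3463 -0.6927; -0.6927 1.3853]
P' = Q + AᵀP(A−BK) = [5.3463 -4.6927; -4.6927 5.3853]
tr(P') = 10.7317

10.7317


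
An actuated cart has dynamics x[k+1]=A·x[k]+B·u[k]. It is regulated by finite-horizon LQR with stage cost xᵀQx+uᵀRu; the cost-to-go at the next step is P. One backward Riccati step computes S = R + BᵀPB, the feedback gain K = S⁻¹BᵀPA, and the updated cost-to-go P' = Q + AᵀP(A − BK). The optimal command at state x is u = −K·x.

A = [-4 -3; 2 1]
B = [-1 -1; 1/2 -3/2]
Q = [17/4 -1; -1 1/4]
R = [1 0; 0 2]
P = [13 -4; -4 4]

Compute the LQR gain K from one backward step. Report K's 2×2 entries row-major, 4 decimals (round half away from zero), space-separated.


3.7500 2.5938 0.1250 0.2865

BᵀP = [-15.0000 6.0000; -7.0000 -2.0000]
S = R + BᵀPB = [1 0; 0 2] + [18.0000 6.0000; 6.0000 10.0000] = [19.0000 6.0000; 6.0000 12.0000]
BᵀPA = [72.0000 51.0000; 24.0000 19.0000]
K = S⁻¹·BᵀPA = [3.7500 2.5938; 0.1250 0.2865]
A−BK = [-0.1250 -0.1198; 0.3125 0.1328]
AᵀP(A−BK) = [15.0000 10.3750; 10.3750 7.2760]
P' = Q + AᵀP(A−BK) = [19.2500 9.3750; 9.3750 7.5260]
tr(P') = 26.7760


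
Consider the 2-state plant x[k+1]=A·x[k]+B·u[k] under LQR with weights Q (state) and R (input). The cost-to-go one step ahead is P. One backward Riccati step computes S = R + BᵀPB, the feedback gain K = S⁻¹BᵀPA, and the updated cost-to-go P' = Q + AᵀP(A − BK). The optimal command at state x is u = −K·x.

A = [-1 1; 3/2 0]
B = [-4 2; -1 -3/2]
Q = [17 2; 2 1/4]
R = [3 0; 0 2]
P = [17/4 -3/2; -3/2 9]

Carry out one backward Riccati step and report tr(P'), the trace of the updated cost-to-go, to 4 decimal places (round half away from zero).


BᵀP = [-15.5000 -3.0000; 10.7500 -16.5000]
S = R + BᵀPB = [3 0; 0 2] + [65.0000 -26.5000; -26.5000 46.2500] = [68.0000 -26.5000; -26.5000 48.2500]
BᵀPA = [11.0000 -15.5000; -35.5000 10.7500]
K = S⁻¹·BᵀPA = [-0.1590 -0.1795; -0.8231 0.1242]
A−BK = [0.0102 0.0334; 0.1064 0.0067]
AᵀP(A−BK) = [1.5298 -0.1163; -0.1163 0.1320]
P' = Q + AᵀP(A−BK) = [18.5298 1.8837; 1.8837 0.3820]
tr(P') = 18.9119

18.9119


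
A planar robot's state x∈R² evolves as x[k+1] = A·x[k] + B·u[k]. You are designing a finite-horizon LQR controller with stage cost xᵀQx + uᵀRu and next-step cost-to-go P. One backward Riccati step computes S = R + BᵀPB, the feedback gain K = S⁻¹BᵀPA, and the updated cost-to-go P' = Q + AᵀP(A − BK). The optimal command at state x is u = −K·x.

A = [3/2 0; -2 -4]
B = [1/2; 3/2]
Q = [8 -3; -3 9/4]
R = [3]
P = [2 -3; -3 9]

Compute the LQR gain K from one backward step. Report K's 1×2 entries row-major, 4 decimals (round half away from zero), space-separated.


BᵀP = [-3.5000 12.0000]
S = R + BᵀPB = [3] + [16.2500] = [19.2500]
BᵀPA = [-29.2500 -48.0000]
K = S⁻¹·BᵀPA = [-1.5195 -2.4935]
A−BK = [2.2597 1.2468; 0.2792 -0.2597]
AᵀP(A−BK) = [14.0552 17.0649; 17.0649 24.3117]
P' = Q + AᵀP(A−BK) = [22.0552 14.0649; 14.0649 26.5617]
tr(P') = 48.6169

-1.5195 -2.4935


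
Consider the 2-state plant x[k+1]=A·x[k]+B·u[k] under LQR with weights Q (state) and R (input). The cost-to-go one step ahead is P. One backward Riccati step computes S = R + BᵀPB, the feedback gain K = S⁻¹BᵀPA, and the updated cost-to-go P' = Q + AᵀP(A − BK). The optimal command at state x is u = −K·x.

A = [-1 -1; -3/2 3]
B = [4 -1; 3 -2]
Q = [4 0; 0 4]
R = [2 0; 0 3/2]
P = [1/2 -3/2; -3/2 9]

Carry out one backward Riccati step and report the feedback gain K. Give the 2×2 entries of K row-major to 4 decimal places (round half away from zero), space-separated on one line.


BᵀP = [-2.5000 21.0000; 2.5000 -16.5000]
S = R + BᵀPB = [2 0; 0 3/2] + [53.0000 -39.5000; -39.5000 30.5000] = [55.0000 -39.5000; -39.5000 32.0000]
BᵀPA = [-29.0000 65.5000; 22.2500 -52.0000]
K = S⁻¹·BᵀPA = [-0.2459 0.2103; 0.3917 -1.3655]
A−BK = [0.3755 -3.2065; 0.0213 -0.3617]
AᵀP(A−BK) = [0.4018 -1.2710; -1.2710 5.7240]
P' = Q + AᵀP(A−BK) = [4.4018 -1.2710; -1.2710 9.7240]
tr(P') = 14.1258

-0.2459 0.2103 0.3917 -1.3655


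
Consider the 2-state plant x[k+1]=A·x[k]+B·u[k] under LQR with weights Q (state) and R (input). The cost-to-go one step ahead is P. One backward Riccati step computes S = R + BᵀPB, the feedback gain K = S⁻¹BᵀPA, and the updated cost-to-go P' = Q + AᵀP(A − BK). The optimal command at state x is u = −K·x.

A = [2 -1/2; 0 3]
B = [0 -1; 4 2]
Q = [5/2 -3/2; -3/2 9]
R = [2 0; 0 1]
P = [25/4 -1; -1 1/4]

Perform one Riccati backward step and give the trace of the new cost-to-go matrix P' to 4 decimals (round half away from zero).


14.8167

BᵀP = [-4.0000 1.0000; -8.2500 1.5000]
S = R + BᵀPB = [2 0; 0 1] + [4.0000 6.0000; 6.0000 11.2500] = [6.0000 6.0000; 6.0000 12.2500]
BᵀPA = [-8.0000 5.0000; -16.5000 8.6250]
K = S⁻¹·BᵀPA = [0.0267 0.2533; -1.3600 0.5800]
A−BK = [0.6400 0.0800; 2.6133 0.8267]
AᵀP(A−BK) = [2.7733 -0.6533; -0.6533 0.5433]
P' = Q + AᵀP(A−BK) = [5.2733 -2.1533; -2.1533 9.5433]
tr(P') = 14.8167


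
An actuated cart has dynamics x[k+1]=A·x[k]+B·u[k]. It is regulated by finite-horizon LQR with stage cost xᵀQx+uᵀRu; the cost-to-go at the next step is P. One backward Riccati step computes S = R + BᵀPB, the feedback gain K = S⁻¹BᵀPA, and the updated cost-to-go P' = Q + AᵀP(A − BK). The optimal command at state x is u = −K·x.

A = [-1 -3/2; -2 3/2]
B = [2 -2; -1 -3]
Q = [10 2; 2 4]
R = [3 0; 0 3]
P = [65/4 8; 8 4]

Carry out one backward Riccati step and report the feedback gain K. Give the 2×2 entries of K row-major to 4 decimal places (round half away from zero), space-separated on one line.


BᵀP = [24.5000 12.0000; -56.5000 -28.0000]
S = R + BᵀPB = [3 0; 0 3] + [37.0000 -85.0000; -85.0000 197.0000] = [40.0000 -85.0000; -85.0000 200.0000]
BᵀPA = [-48.5000 -18.7500; 112.5000 42.7500]
K = S⁻¹·BᵀPA = [-0.1774 -0.1500; 0.4871 0.1500]
A−BK = [0.3290 -0.9000; -0.7161 1.8000]
AᵀP(A−BK) = [0.8468 0.2250; 0.2250 0.3375]
P' = Q + AᵀP(A−BK) = [10.8468 2.2250; 2.2250 4.3375]
tr(P') = 15.1843

-0.1774 -0.1500 0.4871 0.1500


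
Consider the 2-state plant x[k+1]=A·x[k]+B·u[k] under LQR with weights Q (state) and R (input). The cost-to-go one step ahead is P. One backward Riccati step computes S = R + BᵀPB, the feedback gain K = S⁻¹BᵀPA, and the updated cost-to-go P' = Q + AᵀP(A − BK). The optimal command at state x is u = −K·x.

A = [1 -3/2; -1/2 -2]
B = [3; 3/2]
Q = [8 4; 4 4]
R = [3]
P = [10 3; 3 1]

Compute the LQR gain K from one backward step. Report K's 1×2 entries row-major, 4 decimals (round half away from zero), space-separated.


BᵀP = [34.5000 10.5000]
S = R + BᵀPB = [3] + [119.2500] = [122.2500]
BᵀPA = [29.2500 -72.7500]
K = S⁻¹·BᵀPA = [0.2393 -0.5951]
A−BK = [0.2822 0.2853; -0.8589 -1.1074]
AᵀP(A−BK) = [0.2515 -0.3436; -0.3436 1.2071]
P' = Q + AᵀP(A−BK) = [8.2515 3.6564; 3.6564 5.2071]
tr(P') = 13.4586

0.2393 -0.5951


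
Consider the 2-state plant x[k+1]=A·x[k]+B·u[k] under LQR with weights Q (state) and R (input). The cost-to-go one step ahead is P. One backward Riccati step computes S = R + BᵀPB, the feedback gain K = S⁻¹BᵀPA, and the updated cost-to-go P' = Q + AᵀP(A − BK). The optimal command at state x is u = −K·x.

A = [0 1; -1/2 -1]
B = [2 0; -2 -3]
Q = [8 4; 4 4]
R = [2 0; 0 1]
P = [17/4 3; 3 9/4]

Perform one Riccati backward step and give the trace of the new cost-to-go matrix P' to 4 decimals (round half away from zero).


12.1979

BᵀP = [2.5000 1.5000; -9.0000 -6.7500]
S = R + BᵀPB = [2 0; 0 1] + [2.0000 -4.5000; -4.5000 20.2500] = [4.0000 -4.5000; -4.5000 21.2500]
BᵀPA = [-0.7500 1.0000; 3.3750 -2.2500]
K = S⁻¹·BᵀPA = [-0.0116 0.1718; 0.1564 -0.0695]
A−BK = [0.0232 0.6564; -0.0541 -0.8649]
AᵀP(A−BK) = [0.0261 -0.0116; -0.0116 0.1718]
P' = Q + AᵀP(A−BK) = [8.0261 3.9884; 3.9884 4.1718]
tr(P') = 12.1979


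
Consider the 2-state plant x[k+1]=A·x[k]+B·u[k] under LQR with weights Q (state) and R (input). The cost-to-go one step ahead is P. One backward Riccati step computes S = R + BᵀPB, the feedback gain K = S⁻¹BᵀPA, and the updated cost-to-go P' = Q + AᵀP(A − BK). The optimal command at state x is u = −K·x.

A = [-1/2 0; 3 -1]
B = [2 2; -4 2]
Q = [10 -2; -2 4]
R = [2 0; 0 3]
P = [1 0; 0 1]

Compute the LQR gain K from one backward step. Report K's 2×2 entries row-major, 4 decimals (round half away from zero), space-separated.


BᵀP = [2.0000 -4.0000; 2.0000 2.0000]
S = R + BᵀPB = [2 0; 0 3] + [20.0000 -4.0000; -4.0000 8.0000] = [22.0000 -4.0000; -4.0000 11.0000]
BᵀPA = [-13.0000 4.0000; 5.0000 -2.0000]
K = S⁻¹·BᵀPA = [-0.5442 0.1593; 0.2566 -0.1239]
A−BK = [0.0752 -0.0708; 0.3097 -0.1150]
AᵀP(A−BK) = [0.8916 -0.3097; -0.3097 0.1150]
P' = Q + AᵀP(A−BK) = [10.8916 -2.3097; -2.3097 4.1150]
tr(P') = 15.0066

-0.5442 0.1593 0.2566 -0.1239


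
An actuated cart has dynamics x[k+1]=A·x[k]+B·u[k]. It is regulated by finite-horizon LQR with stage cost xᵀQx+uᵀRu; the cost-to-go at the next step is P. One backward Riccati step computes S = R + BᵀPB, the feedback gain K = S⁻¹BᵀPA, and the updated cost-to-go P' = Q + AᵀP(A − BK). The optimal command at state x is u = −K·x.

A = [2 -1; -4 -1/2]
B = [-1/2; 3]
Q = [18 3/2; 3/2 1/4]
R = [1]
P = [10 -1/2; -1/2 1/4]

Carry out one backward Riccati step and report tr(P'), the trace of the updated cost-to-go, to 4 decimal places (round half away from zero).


BᵀP = [-6.5000 1.0000]
S = R + BᵀPB = [1] + [6.2500] = [7.2500]
BᵀPA = [-17.0000 6.0000]
K = S⁻¹·BᵀPA = [-2.3448 0.8276]
A−BK = [0.8276 -0.5862; 3.0345 -2.9828]
AᵀP(A−BK) = [12.1379 -6.9310; -6.9310 4.5970]
P' = Q + AᵀP(A−BK) = [30.1379 -5.4310; -5.4310 4.8470]
tr(P') = 34.9849

34.9849


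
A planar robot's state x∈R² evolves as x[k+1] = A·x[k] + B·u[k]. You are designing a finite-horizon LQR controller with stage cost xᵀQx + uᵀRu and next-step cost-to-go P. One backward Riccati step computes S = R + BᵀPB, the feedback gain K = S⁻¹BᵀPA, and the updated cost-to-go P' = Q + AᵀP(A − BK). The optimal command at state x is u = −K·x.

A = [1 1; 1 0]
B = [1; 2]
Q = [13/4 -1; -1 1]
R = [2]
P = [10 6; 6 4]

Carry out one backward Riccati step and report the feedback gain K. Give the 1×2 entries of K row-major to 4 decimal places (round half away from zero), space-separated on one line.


BᵀP = [22.0000 14.0000]
S = R + BᵀPB = [2] + [50.0000] = [52.0000]
BᵀPA = [36.0000 22.0000]
K = S⁻¹·BᵀPA = [0.6923 0.4231]
A−BK = [0.3077 0.5769; -0.3846 -0.8462]
AᵀP(A−BK) = [1.0769 0.7692; 0.7692 0.6923]
P' = Q + AᵀP(A−BK) = [4.3269 -0.2308; -0.2308 1.6923]
tr(P') = 6.0192

0.6923 0.4231


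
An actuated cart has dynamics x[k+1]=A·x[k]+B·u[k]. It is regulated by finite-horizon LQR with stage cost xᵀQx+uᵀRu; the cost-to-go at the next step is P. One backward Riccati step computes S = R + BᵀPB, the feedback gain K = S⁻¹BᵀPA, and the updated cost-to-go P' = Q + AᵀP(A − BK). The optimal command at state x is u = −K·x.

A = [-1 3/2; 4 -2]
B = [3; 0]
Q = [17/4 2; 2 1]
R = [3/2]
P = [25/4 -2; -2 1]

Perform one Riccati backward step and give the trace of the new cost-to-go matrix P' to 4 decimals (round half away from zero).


BᵀP = [18.7500 -6.0000]
S = R + BᵀPB = [3/2] + [56.2500] = [57.7500]
BᵀPA = [-42.7500 40.1250]
K = S⁻¹·BᵀPA = [-0.7403 0.6948]
A−BK = [1.2208 -0.5844; 4.0000 -2.0000]
AᵀP(A−BK) = [6.6039 -3.6721; -3.6721 2.1834]
P' = Q + AᵀP(A−BK) = [10.8539 -1.6721; -1.6721 3.1834]
tr(P') = 14.0373

14.0373


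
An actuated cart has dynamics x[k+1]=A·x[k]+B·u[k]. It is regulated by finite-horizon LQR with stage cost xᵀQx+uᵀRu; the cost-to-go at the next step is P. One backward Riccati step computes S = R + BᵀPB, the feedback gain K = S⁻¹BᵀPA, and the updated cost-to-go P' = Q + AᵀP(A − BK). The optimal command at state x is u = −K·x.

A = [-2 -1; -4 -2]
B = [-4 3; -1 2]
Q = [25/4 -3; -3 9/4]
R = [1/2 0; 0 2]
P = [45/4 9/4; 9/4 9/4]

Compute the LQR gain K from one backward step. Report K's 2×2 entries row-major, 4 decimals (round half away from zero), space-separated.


-0.5438 -0.2719 -1.5140 -0.7570

BᵀP = [-47.2500 -11.2500; 38.2500 11.2500]
S = R + BᵀPB = [1/2 0; 0 2] + [200.2500 -164.2500; -164.2500 137.2500] = [200.7500 -164.2500; -164.2500 139.2500]
BᵀPA = [139.5000 69.7500; -121.5000 -60.7500]
K = S⁻¹·BᵀPA = [-0.5438 -0.2719; -1.5140 -0.7570]
A−BK = [0.3667 0.1833; -1.5158 -0.7579]
AᵀP(A−BK) = [8.9136 4.4568; 4.4568 2.2284]
P' = Q + AᵀP(A−BK) = [15.1636 1.4568; 1.4568 4.4784]
tr(P') = 19.6420


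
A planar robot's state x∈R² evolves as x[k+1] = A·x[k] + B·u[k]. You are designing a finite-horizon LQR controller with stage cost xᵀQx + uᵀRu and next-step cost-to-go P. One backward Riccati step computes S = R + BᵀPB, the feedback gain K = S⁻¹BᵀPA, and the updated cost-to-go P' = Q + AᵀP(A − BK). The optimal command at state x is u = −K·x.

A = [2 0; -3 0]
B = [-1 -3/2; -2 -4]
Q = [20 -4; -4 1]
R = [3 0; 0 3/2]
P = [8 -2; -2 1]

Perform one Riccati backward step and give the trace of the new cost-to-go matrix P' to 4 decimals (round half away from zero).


BᵀP = [-4.0000 0.0000; -4.0000 -1.0000]
S = R + BᵀPB = [3 0; 0 3/2] + [4.0000 6.0000; 6.0000 10.0000] = [7.0000 6.0000; 6.0000 11.5000]
BᵀPA = [-8.0000 0.0000; -5.0000 0.0000]
K = S⁻¹·BᵀPA = [-1.3933 0.0000; 0.2921 0.0000]
A−BK = [1.0449 0.0000; -4.6180 0.0000]
AᵀP(A−BK) = [55.3146 0.0000; 0.0000 0.0000]
P' = Q + AᵀP(A−BK) = [75.3146 -4.0000; -4.0000 1.0000]
tr(P') = 76.3146

76.3146


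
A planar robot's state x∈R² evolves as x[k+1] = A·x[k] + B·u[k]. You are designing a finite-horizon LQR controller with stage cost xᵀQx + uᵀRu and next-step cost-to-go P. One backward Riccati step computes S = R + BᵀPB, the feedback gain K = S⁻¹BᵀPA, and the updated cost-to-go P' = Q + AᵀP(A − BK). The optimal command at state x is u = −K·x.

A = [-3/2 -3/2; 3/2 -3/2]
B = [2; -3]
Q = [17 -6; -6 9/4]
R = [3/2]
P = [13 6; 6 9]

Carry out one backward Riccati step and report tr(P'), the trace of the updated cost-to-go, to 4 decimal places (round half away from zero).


97.4420

BᵀP = [8.0000 -15.0000]
S = R + BᵀPB = [3/2] + [61.0000] = [62.5000]
BᵀPA = [-34.5000 10.5000]
K = S⁻¹·BᵀPA = [-0.5520 0.1680]
A−BK = [-0.3960 -1.8360; -0.1560 -0.9960]
AᵀP(A−BK) = [3.4560 14.7960; 14.7960 74.7360]
P' = Q + AᵀP(A−BK) = [20.4560 8.7960; 8.7960 76.9860]
tr(P') = 97.4420


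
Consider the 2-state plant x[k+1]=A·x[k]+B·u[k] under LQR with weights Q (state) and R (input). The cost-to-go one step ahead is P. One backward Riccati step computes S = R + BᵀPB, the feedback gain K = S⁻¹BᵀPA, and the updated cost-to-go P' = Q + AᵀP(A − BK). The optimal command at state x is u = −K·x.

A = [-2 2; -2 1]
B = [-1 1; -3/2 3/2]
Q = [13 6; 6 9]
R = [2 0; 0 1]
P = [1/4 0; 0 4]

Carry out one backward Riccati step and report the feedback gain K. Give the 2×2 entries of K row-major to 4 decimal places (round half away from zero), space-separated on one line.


BᵀP = [-0.2500 -6.0000; 0.2500 6.0000]
S = R + BᵀPB = [2 0; 0 1] + [9.2500 -9.2500; -9.2500 9.2500] = [11.2500 -9.2500; -9.2500 10.2500]
BᵀPA = [12.5000 -6.5000; -12.5000 6.5000]
K = S⁻¹·BᵀPA = [0.4202 -0.2185; -0.8403 0.4370]
A−BK = [-0.7395 1.3445; -0.1092 0.0168]
AᵀP(A−BK) = [1.2437 -0.8067; -0.8067 0.7395]
P' = Q + AᵀP(A−BK) = [14.2437 5.1933; 5.1933 9.7395]
tr(P') = 23.9832

0.4202 -0.2185 -0.8403 0.4370


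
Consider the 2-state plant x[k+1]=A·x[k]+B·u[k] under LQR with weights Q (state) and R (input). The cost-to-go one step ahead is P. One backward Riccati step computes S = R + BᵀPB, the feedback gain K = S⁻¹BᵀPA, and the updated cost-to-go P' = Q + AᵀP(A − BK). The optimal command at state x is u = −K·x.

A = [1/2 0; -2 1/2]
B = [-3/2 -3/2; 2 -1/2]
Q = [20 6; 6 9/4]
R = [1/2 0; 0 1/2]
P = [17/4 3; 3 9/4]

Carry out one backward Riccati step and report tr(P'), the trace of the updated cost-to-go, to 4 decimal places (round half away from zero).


BᵀP = [-0.3750 0.0000; -7.8750 -5.6250]
S = R + BᵀPB = [1/2 0; 0 1/2] + [0.5625 0.5625; 0.5625 14.6250] = [1.0625 0.5625; 0.5625 15.1250]
BᵀPA = [-0.1875 0.0000; 7.3125 -2.8125]
K = S⁻¹·BᵀPA = [-0.4411 0.1004; 0.4999 -0.1897]
A−BK = [0.5881 -0.1339; -0.8678 0.2043]
AᵀP(A−BK) = [0.3244 -0.0941; -0.0941 0.0290]
P' = Q + AᵀP(A−BK) = [20.3244 5.9059; 5.9059 2.2790]
tr(P') = 22.6035

22.6035


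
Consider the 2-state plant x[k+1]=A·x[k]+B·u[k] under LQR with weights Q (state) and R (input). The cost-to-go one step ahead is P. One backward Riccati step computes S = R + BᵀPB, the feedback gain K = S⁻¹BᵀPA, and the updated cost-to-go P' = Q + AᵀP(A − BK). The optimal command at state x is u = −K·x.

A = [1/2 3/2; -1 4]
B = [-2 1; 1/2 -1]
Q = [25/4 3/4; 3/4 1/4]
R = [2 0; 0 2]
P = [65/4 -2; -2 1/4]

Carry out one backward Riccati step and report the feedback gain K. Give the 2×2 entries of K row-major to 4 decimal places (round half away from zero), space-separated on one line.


BᵀP = [-33.5000 4.1250; 18.2500 -2.2500]
S = R + BᵀPB = [2 0; 0 2] + [69.0625 -37.6250; -37.6250 20.5000] = [71.0625 -37.6250; -37.6250 22.5000]
BᵀPA = [-20.8750 -33.7500; 11.3750 18.3750]
K = S⁻¹·BᵀPA = [-0.2276 -0.3711; 0.1250 0.1961]
A−BK = [-0.0801 0.5617; -0.7612 4.3816]
AᵀP(A−BK) = [0.1400 0.2100; 0.2100 0.4344]
P' = Q + AᵀP(A−BK) = [6.3900 0.9600; 0.9600 0.6844]
tr(P') = 7.0744

-0.2276 -0.3711 0.1250 0.1961


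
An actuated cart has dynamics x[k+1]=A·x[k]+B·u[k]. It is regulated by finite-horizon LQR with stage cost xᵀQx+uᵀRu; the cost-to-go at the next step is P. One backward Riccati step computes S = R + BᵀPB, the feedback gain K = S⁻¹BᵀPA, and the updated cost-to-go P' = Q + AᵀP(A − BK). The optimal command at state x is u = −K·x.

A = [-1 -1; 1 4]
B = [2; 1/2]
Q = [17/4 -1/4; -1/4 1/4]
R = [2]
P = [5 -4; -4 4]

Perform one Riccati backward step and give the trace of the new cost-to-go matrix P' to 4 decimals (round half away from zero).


41.1667

BᵀP = [8.0000 -6.0000]
S = R + BᵀPB = [2] + [13.0000] = [15.0000]
BᵀPA = [-14.0000 -32.0000]
K = S⁻¹·BᵀPA = [-0.9333 -2.1333]
A−BK = [0.8667 3.2667; 1.4667 5.0667]
AᵀP(A−BK) = [3.9333 11.1333; 11.1333 32.7333]
P' = Q + AᵀP(A−BK) = [8.1833 10.8833; 10.8833 32.9833]
tr(P') = 41.1667
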